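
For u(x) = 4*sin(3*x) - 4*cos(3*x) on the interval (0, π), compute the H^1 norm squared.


||u||_{H^1(0,π)}^2 = 160*π

u'(x) = 12*sin(3*x) + 12*cos(3*x).
Expand u² and (u')² and integrate term by term on (0, π), using: for integers n ≥ 1, ∫_0^π sin²(nx) dx = ∫_0^π cos²(nx) dx = π/2; for n ≠ n', ∫_0^π sin(nx)sin(n'x) dx = ∫_0^π cos(nx)cos(n'x) dx = 0; and by product-to-sum, ∫_0^π sin(nx)cos(n'x) dx = ½∫_0^π [sin((n+n')x) + sin((n−n')x)] dx, which is 0 when n+n' is even and 2n/(n²−n'²) when n+n' is odd (it need not vanish on (0, π)).
  u² squared terms: (-4)²·∫cos(3x)² dx = 16·π/2 = 8*π;  (4)²·∫sin(3x)² dx = 16·π/2 = 8*π.
  u² cross terms: 2·(-4)·(4)·∫cos(3x)·sin(3x) dx = -32·(0) = 0.
  So ∫_0^π u² dx = 8*π + 8*π + 0 = 16*π.
  (u')² squared terms: (12)²·∫cos(3x)² dx = 144·π/2 = 72*π;  (12)²·∫sin(3x)² dx = 144·π/2 = 72*π.
  (u')² cross terms: 2·(12)·(12)·∫cos(3x)·sin(3x) dx = 288·(0) = 0.
  So ∫_0^π (u')² dx = 72*π + 72*π + 0 = 144*π.
||u||_{H^1}^2 = (16*π) + (144*π) = 160*π.


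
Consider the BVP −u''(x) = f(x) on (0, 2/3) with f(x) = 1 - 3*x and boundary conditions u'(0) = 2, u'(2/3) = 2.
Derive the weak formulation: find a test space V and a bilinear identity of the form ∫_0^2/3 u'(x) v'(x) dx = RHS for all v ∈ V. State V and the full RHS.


V = H^1(0, 2/3) (v unrestricted at boundary; u is determined up to an additive constant); weak form: ∫_0^2/3 u'v' dx = ∫_0^2/3 (1 - 3*x) v dx + 2·v(2/3) − 2·v(0) for all v ∈ V.

Multiply both sides by a test function v and integrate from 0 to 2/3:
  ∫_0^2/3 −u''(x) v(x) dx = ∫_0^2/3 f(x) v(x) dx.
Integrate the LHS by parts once:
  ∫_0^2/3 −u'' v dx = −[u'(x) v(x)]_0^2/3 + ∫_0^2/3 u'(x) v'(x) dx.
Thus ∫_0^2/3 u'(x) v'(x) dx = ∫_0^2/3 f(x) v(x) dx + [u'(x) v(x)]_0^2/3.
Choose V so that boundary terms are either known or forced to vanish.
u has inhomogeneous Neumann u'(0) = 2, u'(2/3) = 2. [u' v]_0^2/3 = (2)·v(2/3) − (2)·v(0) = 2·v(2/3) − 2·v(0). Take V = H^1(0, 2/3); boundary term becomes part of RHS.
Weak formulation: find u (satisfying any essential BC) such that ∫_0^2/3 u'(x) v'(x) dx = ∫_0^2/3 f v dx + 2·v(2/3) − 2·v(0) for all v ∈ V (Neumann data are natural BCs: they enter the RHS as boundary terms).
Substituting f(x) = 1 - 3*x, the right-hand side is ∫_0^2/3 (1 - 3*x) v dx + 2·v(2/3) − 2·v(0).
Compatibility check (pure Neumann): taking v ≡ 1 ∈ V gives 0 = ∫_0^2/3 f dx + (2) − (2), i.e. ∫_0^2/3 f dx must equal u'(0) − u'(2/3) = 0. Indeed ∫_0^2/3 (1 - 3*x) dx = 0, so the data are compatible. The solution is then unique only up to an additive constant (fix it e.g. by requiring ∫_0^2/3 u dx = 0).


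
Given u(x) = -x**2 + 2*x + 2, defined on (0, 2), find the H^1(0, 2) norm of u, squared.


||u||_{H^1}^2 = 256/15

The H^1 norm (squared) on an interval (0, L) is
  ||u||_{H^1}^2 = ∫_0^L u(x)^2 dx + ∫_0^L u'(x)^2 dx.
Compute u'(x) = 2 - 2*x.
Then u(x)^2 = x**4 - 4*x**3 + 8*x + 4 and u'(x)^2 = 4*x**2 - 8*x + 4.
Integrate each monomial from 0 to 2 using ∫_0^2 c·x^n dx = c·2^(n+1)/(n+1):
  ∫_0^2 u(x)^2 dx = ∫_0^2 (x^4 - 4*x^3 + 8*x + 4) dx. Term by term:
    ∫_0^2 x^4 dx = 32/5;  ∫_0^2 -4*x^3 dx = -16;  ∫_0^2 8*x dx = 16;
    ∫_0^2 4 dx = 8.
  Sum: 32/5 − 16 + 16 + 8 = 72/5.
  ∫_0^2 u'(x)^2 dx = ∫_0^2 (4*x^2 - 8*x + 4) dx. Term by term:
    ∫_0^2 4*x^2 dx = 32/3;  ∫_0^2 -8*x dx = -16;  ∫_0^2 4 dx = 8.
  Sum: 32/3 − 16 + 8 = 8/3.
Adding: ||u||_{H^1}^2 = 72/5 + 8/3 = 256/15.


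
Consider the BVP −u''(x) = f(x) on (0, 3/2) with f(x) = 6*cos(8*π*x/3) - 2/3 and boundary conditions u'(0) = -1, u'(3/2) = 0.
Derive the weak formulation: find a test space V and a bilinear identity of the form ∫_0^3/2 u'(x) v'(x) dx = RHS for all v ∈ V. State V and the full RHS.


V = H^1(0, 3/2) (v unrestricted at boundary; u is determined up to an additive constant); weak form: ∫_0^3/2 u'v' dx = ∫_0^3/2 (6*cos(8*π*x/3) - 2/3) v dx + v(0) for all v ∈ V.

Multiply both sides by a test function v and integrate from 0 to 3/2:
  ∫_0^3/2 −u''(x) v(x) dx = ∫_0^3/2 f(x) v(x) dx.
Integrate the LHS by parts once:
  ∫_0^3/2 −u'' v dx = −[u'(x) v(x)]_0^3/2 + ∫_0^3/2 u'(x) v'(x) dx.
Thus ∫_0^3/2 u'(x) v'(x) dx = ∫_0^3/2 f(x) v(x) dx + [u'(x) v(x)]_0^3/2.
Choose V so that boundary terms are either known or forced to vanish.
u has inhomogeneous Neumann u'(0) = -1, u'(3/2) = 0. [u' v]_0^3/2 = (0)·v(3/2) − (-1)·v(0) = v(0). Take V = H^1(0, 3/2); boundary term becomes part of RHS.
Weak formulation: find u (satisfying any essential BC) such that ∫_0^3/2 u'(x) v'(x) dx = ∫_0^3/2 f v dx + v(0) for all v ∈ V (Neumann data are natural BCs: they enter the RHS as boundary terms).
Substituting f(x) = 6*cos(8*π*x/3) - 2/3, the right-hand side is ∫_0^3/2 (6*cos(8*π*x/3) - 2/3) v dx + v(0).
Compatibility check (pure Neumann): taking v ≡ 1 ∈ V gives 0 = ∫_0^3/2 f dx + (0) − (-1), i.e. ∫_0^3/2 f dx must equal u'(0) − u'(3/2) = -1. Indeed ∫_0^3/2 (6*cos(8*π*x/3) - 2/3) dx = -1, so the data are compatible. The solution is then unique only up to an additive constant (fix it e.g. by requiring ∫_0^3/2 u dx = 0).


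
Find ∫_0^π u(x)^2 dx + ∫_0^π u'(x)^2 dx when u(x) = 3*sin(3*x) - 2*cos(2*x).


||u||_{H^1(0,π)}^2 = -72 + 55*π

u'(x) = 4*sin(2*x) + 9*cos(3*x).
Expand u² and (u')² and integrate term by term on (0, π), using: for integers n ≥ 1, ∫_0^π sin²(nx) dx = ∫_0^π cos²(nx) dx = π/2; for n ≠ n', ∫_0^π sin(nx)sin(n'x) dx = ∫_0^π cos(nx)cos(n'x) dx = 0; and by product-to-sum, ∫_0^π sin(nx)cos(n'x) dx = ½∫_0^π [sin((n+n')x) + sin((n−n')x)] dx, which is 0 when n+n' is even and 2n/(n²−n'²) when n+n' is odd (it need not vanish on (0, π)).
  u² squared terms: (-2)²·∫cos(2x)² dx = 4·π/2 = 2*π;  (3)²·∫sin(3x)² dx = 9·π/2 = 9*π/2.
  u² cross terms: 2·(-2)·(3)·∫cos(2x)·sin(3x) dx = -12·(6/5) = -72/5.
  So ∫_0^π u² dx = 2*π + 9*π/2 − 72/5 = -72/5 + 13*π/2.
  (u')² squared terms: (4)²·∫sin(2x)² dx = 16·π/2 = 8*π;  (9)²·∫cos(3x)² dx = 81·π/2 = 81*π/2.
  (u')² cross terms: 2·(4)·(9)·∫sin(2x)·cos(3x) dx = 72·(-4/5) = -288/5.
  So ∫_0^π (u')² dx = 8*π + 81*π/2 − 288/5 = -288/5 + 97*π/2.
||u||_{H^1}^2 = (-72/5 + 13*π/2) + (-288/5 + 97*π/2) = -72 + 55*π.


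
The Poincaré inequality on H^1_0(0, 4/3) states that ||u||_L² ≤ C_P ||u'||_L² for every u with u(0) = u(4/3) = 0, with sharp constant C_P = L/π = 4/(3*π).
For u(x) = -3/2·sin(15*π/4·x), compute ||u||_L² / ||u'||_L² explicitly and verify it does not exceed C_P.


||u||_L² / ||u'||_L² = 4/(15*π) < C_P = 4/(3*π).

u(x) = -3/2·sin(15*π/4·x), so u'(x) = -45*π*cos(15*π*x/4)/8.
Writing u(x) = A·sin(kπx/L) with A = -3/2 and k = 5, use ∫_0^L sin²(kπx/L) dx = L/2 and ∫_0^L cos²(kπx/L) dx = L/2.
u² = 9/4·sin²(15*π/4·x) and (u')² = 2025*π^2/64·cos²(15*π/4·x), and each of sin², cos² integrates to L/2 = 2/3 over (0, 4/3).
∫_0^4/3 u² dx = 3/2, so ||u||_L² = sqrt(6)/2.
∫_0^4/3 (u')² dx = 675*π^2/32, so ||u'||_L² = 15*sqrt(6)*π/8.
Ratio ||u||_L² / ||u'||_L² = 4/(15*π).
Sharp Poincaré constant on H^1_0(0, 4/3) is C_P = L/π = 4/(3*π), achieved by sin(3*π/4·x).
This is the k = 5 harmonic; the ratio L/(kπ) is strictly less than C_P = L/π, consistent with the sharp inequality ||u||_L² ≤ C_P ||u'||_L².


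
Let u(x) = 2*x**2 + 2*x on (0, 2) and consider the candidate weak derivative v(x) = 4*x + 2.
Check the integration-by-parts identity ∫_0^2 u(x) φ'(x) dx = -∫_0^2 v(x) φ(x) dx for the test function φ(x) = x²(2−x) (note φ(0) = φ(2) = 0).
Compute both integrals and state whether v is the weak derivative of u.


LHS = -136/15, RHS = -136/15. Yes, v = u' weakly.

u(x) = 2*x**2 + 2*x, classical derivative u'(x) = 4*x + 2.
φ(x) = x²(2−x), so φ'(x) = x*(4 - 3*x).
Note φ(0) = φ(2) = 0, so the boundary term u·φ vanishes.
LHS = ∫_0^2 u(x) φ'(x) dx = ∫_0^2 (-6*x^4 + 2*x^3 + 8*x^2) dx. Term by term:
  ∫_0^2 -6*x^4 dx = -192/5;  ∫_0^2 2*x^3 dx = 8;  ∫_0^2 8*x^2 dx = 64/3.
Sum: -192/5 + 8 + 64/3 = -136/15.
So LHS = -136/15.
∫_0^2 v(x) φ(x) dx = ∫_0^2 (-4*x^4 + 6*x^3 + 4*x^2) dx. Term by term:
  ∫_0^2 -4*x^4 dx = -128/5;  ∫_0^2 6*x^3 dx = 24;  ∫_0^2 4*x^2 dx = 32/3.
Sum: -128/5 + 24 + 32/3 = 136/15.
So RHS = -∫_0^2 v(x) φ(x) dx = -136/15.
LHS = RHS, so the identity holds for this test φ.
Moreover u is smooth here and v(x) = u'(x) = 4*x + 2 pointwise, so the identity holds for every test function. Hence v is the weak derivative of u.


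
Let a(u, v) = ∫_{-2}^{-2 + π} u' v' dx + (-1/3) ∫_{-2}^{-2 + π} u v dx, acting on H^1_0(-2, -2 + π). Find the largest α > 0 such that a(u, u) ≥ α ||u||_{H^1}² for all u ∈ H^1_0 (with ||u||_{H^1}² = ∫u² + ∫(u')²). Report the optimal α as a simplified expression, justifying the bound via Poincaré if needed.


α = 1/3

Coercivity of a(·,·) on H^1_0(-2, -2 + π) means a(u, u) ≥ α ||u||_{H^1}² for every u ∈ H^1_0.
The interval has length L = π, and Poincaré/coercivity depend only on L. Here a(u, u) = ∫(u')² + (-1/3)·∫u².
Here c = -1/3 < 0 with |c| < (π/L)² = 1, so coercivity still holds. The condition a(u,u) ≥ α||u||_{H^1}² reads (1−α)∫(u')² ≥ (α−c)∫u². Any admissible α is ≤ 1 (rapidly oscillating u have ∫u²/∫(u')² → 0), and α = 1 would force 0 ≥ (1−c)∫u², impossible since c < 1; so 1−α > 0. By the sharp Poincaré inequality on H^1_0 of an interval of length L, ∫(u')² ≥ (π/L)²∫u² with equality for the first sine mode sin(π(x−x₀)/L) (x₀ the left endpoint), so the inequality holds for all u iff (1−α)(π/L)² ≥ α − c, i.e. α ≤ ((π/L)² + c)/((π/L)² + 1) = (1 + c(L/π)²)/(1 + (L/π)²). (Direct route, valid since c ≤ 0: Poincaré gives c∫u² ≥ c(L/π)²∫(u')², so a(u,u) ≥ (1 + c(L/π)²)∫(u')², while ||u||_{H^1}² ≤ (1 + (L/π)²)∫(u')²; dividing yields the same α.) With (π/L)² = 1 and c = -1/3, the largest admissible constant is α = ((π/L)² + c)/((π/L)² + 1).
Simplifying, α = 1/3.


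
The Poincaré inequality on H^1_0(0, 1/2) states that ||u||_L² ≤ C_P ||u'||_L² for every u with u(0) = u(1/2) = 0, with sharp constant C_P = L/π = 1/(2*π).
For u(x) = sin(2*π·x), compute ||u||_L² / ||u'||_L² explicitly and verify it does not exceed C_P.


||u||_L² / ||u'||_L² = 1/(2*π) = C_P.

u(x) = sin(2*π·x), so u'(x) = 2*π*cos(2*π*x).
Writing u(x) = A·sin(kπx/L) with A = 1 and k = 1, use ∫_0^L sin²(kπx/L) dx = L/2 and ∫_0^L cos²(kπx/L) dx = L/2.
u² = 1·sin²(2*π·x) and (u')² = 4*π^2·cos²(2*π·x), and each of sin², cos² integrates to L/2 = 1/4 over (0, 1/2).
∫_0^1/2 u² dx = 1/4, so ||u||_L² = 1/2.
∫_0^1/2 (u')² dx = π^2, so ||u'||_L² = π.
Ratio ||u||_L² / ||u'||_L² = 1/(2*π).
Sharp Poincaré constant on H^1_0(0, 1/2) is C_P = L/π = 1/(2*π), achieved by sin(2*π·x).
This is the k = 1 eigenfunction (up to amplitude), so the ratio equals the sharp Poincaré constant exactly.


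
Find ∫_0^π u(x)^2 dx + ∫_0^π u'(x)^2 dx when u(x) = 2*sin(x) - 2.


||u||_{H^1(0,π)}^2 = -16 + 8*π

u'(x) = 2*cos(x).
Expand u² and (u')² and integrate term by term on (0, π), using: for integers n ≥ 1, ∫_0^π sin²(nx) dx = ∫_0^π cos²(nx) dx = π/2; for n ≠ n', ∫_0^π sin(nx)sin(n'x) dx = ∫_0^π cos(nx)cos(n'x) dx = 0; and by product-to-sum, ∫_0^π sin(nx)cos(n'x) dx = ½∫_0^π [sin((n+n')x) + sin((n−n')x)] dx, which is 0 when n+n' is even and 2n/(n²−n'²) when n+n' is odd (it need not vanish on (0, π)). For the constant mode: ∫_0^π 1 dx = π, ∫_0^π cos(nx) dx = 0, ∫_0^π sin(nx) dx = (1−(−1)^n)/n.
  u² squared terms: (-2)²·∫1 dx = 4·π = 4*π;  (2)²·∫sin(x)² dx = 4·π/2 = 2*π.
  u² cross terms: 2·(-2)·(2)·∫1·sin(x) dx = -8·(2) = -16.
  So ∫_0^π u² dx = 4*π + 2*π − 16 = -16 + 6*π.
  (u')² squared terms: (2)²·∫cos(x)² dx = 4·π/2 = 2*π.
  So ∫_0^π (u')² dx = 2*π.
||u||_{H^1}^2 = (-16 + 6*π) + (2*π) = -16 + 8*π.


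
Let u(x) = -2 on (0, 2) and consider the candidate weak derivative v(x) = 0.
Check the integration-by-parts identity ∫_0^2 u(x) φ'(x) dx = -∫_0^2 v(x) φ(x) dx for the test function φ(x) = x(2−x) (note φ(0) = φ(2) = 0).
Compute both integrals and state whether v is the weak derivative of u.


LHS = 0, RHS = 0. Yes, v = u' weakly.

u(x) = -2, classical derivative u'(x) = 0.
φ(x) = x(2−x), so φ'(x) = 2 - 2*x.
Note φ(0) = φ(2) = 0, so the boundary term u·φ vanishes.
LHS = ∫_0^2 u(x) φ'(x) dx = ∫_0^2 (4*x - 4) dx. Term by term:
  ∫_0^2 4*x dx = 8;  ∫_0^2 -4 dx = -8.
Sum: 8 − 8 = 0.
So LHS = 0.
∫_0^2 v(x) φ(x) dx = ∫_0^2 (0) dx. Term by term:
  ∫_0^2 0 dx = 0.
So RHS = -∫_0^2 v(x) φ(x) dx = 0.
LHS = RHS, so the identity holds for this test φ.
Moreover u is smooth here and v(x) = u'(x) = 0 pointwise, so the identity holds for every test function. Hence v is the weak derivative of u.


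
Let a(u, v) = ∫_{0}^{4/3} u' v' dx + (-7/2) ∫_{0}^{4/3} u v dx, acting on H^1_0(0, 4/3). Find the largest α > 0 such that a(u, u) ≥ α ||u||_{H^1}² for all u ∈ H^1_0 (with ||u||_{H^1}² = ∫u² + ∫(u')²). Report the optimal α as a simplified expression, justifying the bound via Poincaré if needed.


α = (-56 + 9*π^2)/(16 + 9*π^2)

Coercivity of a(·,·) on H^1_0(0, 4/3) means a(u, u) ≥ α ||u||_{H^1}² for every u ∈ H^1_0.
The interval has length L = 4/3, and Poincaré/coercivity depend only on L. Here a(u, u) = ∫(u')² + (-7/2)·∫u².
Here c = -7/2 < 0 with |c| < (π/L)² = 9*π^2/16, so coercivity still holds. The condition a(u,u) ≥ α||u||_{H^1}² reads (1−α)∫(u')² ≥ (α−c)∫u². Any admissible α is ≤ 1 (rapidly oscillating u have ∫u²/∫(u')² → 0), and α = 1 would force 0 ≥ (1−c)∫u², impossible since c < 1; so 1−α > 0. By the sharp Poincaré inequality on H^1_0 of an interval of length L, ∫(u')² ≥ (π/L)²∫u² with equality for the first sine mode sin(π(x−x₀)/L) (x₀ the left endpoint), so the inequality holds for all u iff (1−α)(π/L)² ≥ α − c, i.e. α ≤ ((π/L)² + c)/((π/L)² + 1) = (1 + c(L/π)²)/(1 + (L/π)²). (Direct route, valid since c ≤ 0: Poincaré gives c∫u² ≥ c(L/π)²∫(u')², so a(u,u) ≥ (1 + c(L/π)²)∫(u')², while ||u||_{H^1}² ≤ (1 + (L/π)²)∫(u')²; dividing yields the same α.) With (π/L)² = 9*π^2/16 and c = -7/2, the largest admissible constant is α = ((π/L)² + c)/((π/L)² + 1).
Simplifying, α = (-56 + 9*π^2)/(16 + 9*π^2).


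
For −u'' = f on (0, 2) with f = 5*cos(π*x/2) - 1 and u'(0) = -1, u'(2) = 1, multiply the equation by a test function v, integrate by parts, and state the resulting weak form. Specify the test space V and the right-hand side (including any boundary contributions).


V = H^1(0, 2) (v unrestricted at boundary; u is determined up to an additive constant); weak form: ∫_0^2 u'v' dx = ∫_0^2 (5*cos(π*x/2) - 1) v dx + v(2) + v(0) for all v ∈ V.

Multiply both sides by a test function v and integrate from 0 to 2:
  ∫_0^2 −u''(x) v(x) dx = ∫_0^2 f(x) v(x) dx.
Integrate the LHS by parts once:
  ∫_0^2 −u'' v dx = −[u'(x) v(x)]_0^2 + ∫_0^2 u'(x) v'(x) dx.
Thus ∫_0^2 u'(x) v'(x) dx = ∫_0^2 f(x) v(x) dx + [u'(x) v(x)]_0^2.
Choose V so that boundary terms are either known or forced to vanish.
u has inhomogeneous Neumann u'(0) = -1, u'(2) = 1. [u' v]_0^2 = (1)·v(2) − (-1)·v(0) = v(2) + v(0). Take V = H^1(0, 2); boundary term becomes part of RHS.
Weak formulation: find u (satisfying any essential BC) such that ∫_0^2 u'(x) v'(x) dx = ∫_0^2 f v dx + v(2) + v(0) for all v ∈ V (Neumann data are natural BCs: they enter the RHS as boundary terms).
Substituting f(x) = 5*cos(π*x/2) - 1, the right-hand side is ∫_0^2 (5*cos(π*x/2) - 1) v dx + v(2) + v(0).
Compatibility check (pure Neumann): taking v ≡ 1 ∈ V gives 0 = ∫_0^2 f dx + (1) − (-1), i.e. ∫_0^2 f dx must equal u'(0) − u'(2) = -2. Indeed ∫_0^2 (5*cos(π*x/2) - 1) dx = -2, so the data are compatible. The solution is then unique only up to an additive constant (fix it e.g. by requiring ∫_0^2 u dx = 0).


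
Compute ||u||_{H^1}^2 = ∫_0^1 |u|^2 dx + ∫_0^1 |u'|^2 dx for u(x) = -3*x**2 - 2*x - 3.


||u||_{H^1}^2 = 827/15

The H^1 norm (squared) on an interval (0, L) is
  ||u||_{H^1}^2 = ∫_0^L u(x)^2 dx + ∫_0^L u'(x)^2 dx.
Compute u'(x) = -6*x - 2.
Then u(x)^2 = 9*x**4 + 12*x**3 + 22*x**2 + 12*x + 9 and u'(x)^2 = 36*x**2 + 24*x + 4.
Integrate each monomial from 0 to 1 using ∫_0^1 c·x^n dx = c·1^(n+1)/(n+1):
  ∫_0^1 u(x)^2 dx = ∫_0^1 (9*x^4 + 12*x^3 + 22*x^2 + 12*x + 9) dx. Term by term:
    ∫_0^1 9*x^4 dx = 9/5;  ∫_0^1 12*x^3 dx = 3;  ∫_0^1 22*x^2 dx = 22/3;
    ∫_0^1 12*x dx = 6;  ∫_0^1 9 dx = 9.
  Sum: 9/5 + 3 + 22/3 + 6 + 9 = 407/15.
  ∫_0^1 u'(x)^2 dx = ∫_0^1 (36*x^2 + 24*x + 4) dx. Term by term:
    ∫_0^1 36*x^2 dx = 12;  ∫_0^1 24*x dx = 12;  ∫_0^1 4 dx = 4.
  Sum: 12 + 12 + 4 = 28.
Adding: ||u||_{H^1}^2 = 407/15 + 28 = 827/15.


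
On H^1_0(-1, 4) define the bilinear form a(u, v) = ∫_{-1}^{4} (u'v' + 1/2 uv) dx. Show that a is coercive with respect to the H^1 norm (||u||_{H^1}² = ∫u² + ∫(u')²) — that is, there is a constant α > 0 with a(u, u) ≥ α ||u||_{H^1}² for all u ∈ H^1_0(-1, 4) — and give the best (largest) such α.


α = (π^2 + 25/2)/(π^2 + 25)

Coercivity of a(·,·) on H^1_0(-1, 4) means a(u, u) ≥ α ||u||_{H^1}² for every u ∈ H^1_0.
The interval has length L = 5, and Poincaré/coercivity depend only on L. Here a(u, u) = ∫(u')² + (1/2)·∫u².
Here 0 < c = 1/2 < 1. The condition a(u,u) ≥ α||u||_{H^1}² reads (1−α)∫(u')² ≥ (α−c)∫u². Any admissible α is ≤ 1 (rapidly oscillating u have ∫u²/∫(u')² → 0), and α = 1 would force 0 ≥ (1−c)∫u², impossible since c < 1; so 1−α > 0. By the sharp Poincaré inequality on H^1_0 of an interval of length L, ∫(u')² ≥ (π/L)²∫u² with equality for the first sine mode sin(π(x−x₀)/L) (x₀ the left endpoint), so the inequality holds for all u iff (1−α)(π/L)² ≥ α − c, i.e. α ≤ ((π/L)² + c)/((π/L)² + 1) = (1 + c(L/π)²)/(1 + (L/π)²). With (π/L)² = π^2/25 and c = 1/2, the largest admissible constant is α = ((π/L)² + c)/((π/L)² + 1).
Simplifying, α = (π^2 + 25/2)/(π^2 + 25).


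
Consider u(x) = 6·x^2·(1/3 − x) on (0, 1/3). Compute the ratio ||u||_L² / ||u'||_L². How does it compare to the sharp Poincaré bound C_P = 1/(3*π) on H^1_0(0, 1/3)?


||u||_L² / ||u'||_L² = sqrt(14)/42 < C_P = 1/(3*π).

u(x) = 6·x^2·(1/3 − x), so u'(x) = 2*x*(2 - 9*x).
u(x) = 6·x^2·(1/3 − x) vanishes at x = 0 and x = 1/3, so u ∈ H^1_0(0, 1/3). Differentiate via the product rule and integrate the resulting polynomials term by term.
  ∫_0^1/3 u² dx = ∫_0^1/3 (36*x^6 - 24*x^5 + 4*x^4) dx. Term by term:
    ∫_0^1/3 36*x^6 dx = 4/1701;  ∫_0^1/3 -24*x^5 dx = -4/729;  ∫_0^1/3 4*x^4 dx = 4/1215.
  Sum: 4/1701 − 4/729 + 4/1215 = 4/25515.
  ∫_0^1/3 (u')² dx = ∫_0^1/3 (324*x^4 - 144*x^3 + 16*x^2) dx. Term by term:
    ∫_0^1/3 324*x^4 dx = 4/15;  ∫_0^1/3 -144*x^3 dx = -4/9;  ∫_0^1/3 16*x^2 dx = 16/81.
  Sum: 4/15 − 4/9 + 16/81 = 8/405.
∫_0^1/3 u² dx = 4/25515, so ||u||_L² = 2*sqrt(35)/945.
∫_0^1/3 (u')² dx = 8/405, so ||u'||_L² = 2*sqrt(10)/45.
Ratio ||u||_L² / ||u'||_L² = sqrt(14)/42.
Sharp Poincaré constant on H^1_0(0, 1/3) is C_P = L/π = 1/(3*π), achieved by sin(3*π·x).
A polynomial bump cannot attain the sharp Poincaré constant (only the first sine eigenfunction does), so the ratio is strictly less than C_P, consistent with ||u||_L² ≤ C_P ||u'||_L².


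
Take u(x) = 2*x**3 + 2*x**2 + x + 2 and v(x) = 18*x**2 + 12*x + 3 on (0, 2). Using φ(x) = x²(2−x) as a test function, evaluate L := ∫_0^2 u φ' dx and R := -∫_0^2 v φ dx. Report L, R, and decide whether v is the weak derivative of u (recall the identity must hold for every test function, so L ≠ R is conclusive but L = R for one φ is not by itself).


LHS = -308/15, RHS = -308/5. No, v is not the weak derivative of u.

u(x) = 2*x**3 + 2*x**2 + x + 2, classical derivative u'(x) = 6*x**2 + 4*x + 1.
φ(x) = x²(2−x), so φ'(x) = x*(4 - 3*x).
Note φ(0) = φ(2) = 0, so the boundary term u·φ vanishes.
LHS = ∫_0^2 u(x) φ'(x) dx = ∫_0^2 (-6*x^5 + 2*x^4 + 5*x^3 - 2*x^2 + 8*x) dx. Term by term:
  ∫_0^2 -6*x^5 dx = -64;  ∫_0^2 2*x^4 dx = 64/5;  ∫_0^2 5*x^3 dx = 20;
  ∫_0^2 -2*x^2 dx = -16/3;  ∫_0^2 8*x dx = 16.
Sum: -64 + 64/5 + 20 − 16/3 + 16 = -308/15.
So LHS = -308/15.
∫_0^2 v(x) φ(x) dx = ∫_0^2 (-18*x^5 + 24*x^4 + 21*x^3 + 6*x^2) dx. Term by term:
  ∫_0^2 -18*x^5 dx = -192;  ∫_0^2 24*x^4 dx = 768/5;  ∫_0^2 21*x^3 dx = 84;
  ∫_0^2 6*x^2 dx = 16.
Sum: -192 + 768/5 + 84 + 16 = 308/5.
So RHS = -∫_0^2 v(x) φ(x) dx = -308/5.
LHS − RHS = 616/15 ≠ 0, so the identity fails.
(For a valid weak derivative the identity must hold for EVERY test function, in particular this one. The failure shows v is NOT the weak derivative of u.)
Correct weak derivative would be u'(x) = 6*x**2 + 4*x + 1.


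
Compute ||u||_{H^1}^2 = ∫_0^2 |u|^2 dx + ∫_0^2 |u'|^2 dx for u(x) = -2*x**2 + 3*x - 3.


||u||_{H^1}^2 = 424/15

The H^1 norm (squared) on an interval (0, L) is
  ||u||_{H^1}^2 = ∫_0^L u(x)^2 dx + ∫_0^L u'(x)^2 dx.
Compute u'(x) = 3 - 4*x.
Then u(x)^2 = 4*x**4 - 12*x**3 + 21*x**2 - 18*x + 9 and u'(x)^2 = 16*x**2 - 24*x + 9.
Integrate each monomial from 0 to 2 using ∫_0^2 c·x^n dx = c·2^(n+1)/(n+1):
  ∫_0^2 u(x)^2 dx = ∫_0^2 (4*x^4 - 12*x^3 + 21*x^2 - 18*x + 9) dx. Term by term:
    ∫_0^2 4*x^4 dx = 128/5;  ∫_0^2 -12*x^3 dx = -48;  ∫_0^2 21*x^2 dx = 56;
    ∫_0^2 -18*x dx = -36;  ∫_0^2 9 dx = 18.
  Sum: 128/5 − 48 + 56 − 36 + 18 = 78/5.
  ∫_0^2 u'(x)^2 dx = ∫_0^2 (16*x^2 - 24*x + 9) dx. Term by term:
    ∫_0^2 16*x^2 dx = 128/3;  ∫_0^2 -24*x dx = -48;  ∫_0^2 9 dx = 18.
  Sum: 128/3 − 48 + 18 = 38/3.
Adding: ||u||_{H^1}^2 = 78/5 + 38/3 = 424/15.


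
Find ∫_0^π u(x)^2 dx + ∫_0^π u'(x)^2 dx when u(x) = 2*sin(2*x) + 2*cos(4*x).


||u||_{H^1(0,π)}^2 = 44*π

u'(x) = -8*sin(4*x) + 4*cos(2*x).
Expand u² and (u')² and integrate term by term on (0, π), using: for integers n ≥ 1, ∫_0^π sin²(nx) dx = ∫_0^π cos²(nx) dx = π/2; for n ≠ n', ∫_0^π sin(nx)sin(n'x) dx = ∫_0^π cos(nx)cos(n'x) dx = 0; and by product-to-sum, ∫_0^π sin(nx)cos(n'x) dx = ½∫_0^π [sin((n+n')x) + sin((n−n')x)] dx, which is 0 when n+n' is even and 2n/(n²−n'²) when n+n' is odd (it need not vanish on (0, π)).
  u² squared terms: (2)²·∫cos(4x)² dx = 4·π/2 = 2*π;  (2)²·∫sin(2x)² dx = 4·π/2 = 2*π.
  u² cross terms: 2·(2)·(2)·∫cos(4x)·sin(2x) dx = 8·(0) = 0.
  So ∫_0^π u² dx = 2*π + 2*π + 0 = 4*π.
  (u')² squared terms: (-8)²·∫sin(4x)² dx = 64·π/2 = 32*π;  (4)²·∫cos(2x)² dx = 16·π/2 = 8*π.
  (u')² cross terms: 2·(-8)·(4)·∫sin(4x)·cos(2x) dx = -64·(0) = 0.
  So ∫_0^π (u')² dx = 32*π + 8*π + 0 = 40*π.
||u||_{H^1}^2 = (4*π) + (40*π) = 44*π.


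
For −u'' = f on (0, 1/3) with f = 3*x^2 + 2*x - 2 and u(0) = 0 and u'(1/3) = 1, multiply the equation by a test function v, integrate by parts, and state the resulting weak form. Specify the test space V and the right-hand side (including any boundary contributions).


V = {v ∈ H^1(0, 1/3) : v(0) = 0} (test functions vanish at x = 0 where u is specified); weak form: ∫_0^1/3 u'v' dx = ∫_0^1/3 (3*x^2 + 2*x - 2) v dx + v(1/3) for all v ∈ V.

Multiply both sides by a test function v and integrate from 0 to 1/3:
  ∫_0^1/3 −u''(x) v(x) dx = ∫_0^1/3 f(x) v(x) dx.
Integrate the LHS by parts once:
  ∫_0^1/3 −u'' v dx = −[u'(x) v(x)]_0^1/3 + ∫_0^1/3 u'(x) v'(x) dx.
Thus ∫_0^1/3 u'(x) v'(x) dx = ∫_0^1/3 f(x) v(x) dx + [u'(x) v(x)]_0^1/3.
Choose V so that boundary terms are either known or forced to vanish.
Mixed BC: u(0) = 0 (Dirichlet) and u'(1/3) = 1 (Neumann). Define V = {v ∈ H^1(0, 1/3) : v(0) = 0}. Then [u' v]_0^1/3 = u'(1/3)·v(1/3) − u'(0)·0 = v(1/3).
Weak formulation: find u (satisfying any essential BC) such that ∫_0^1/3 u'(x) v'(x) dx = ∫_0^1/3 f v dx + v(1/3) for all v ∈ V (Dirichlet at 0 absorbed into V; Neumann datum at x = 1/3 contributes the boundary term).
Substituting f(x) = 3*x^2 + 2*x - 2, the right-hand side is ∫_0^1/3 (3*x^2 + 2*x - 2) v dx + v(1/3).


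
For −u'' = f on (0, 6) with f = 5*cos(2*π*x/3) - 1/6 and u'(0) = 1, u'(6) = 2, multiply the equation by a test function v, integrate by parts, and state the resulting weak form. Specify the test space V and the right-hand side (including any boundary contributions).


V = H^1(0, 6) (v unrestricted at boundary; u is determined up to an additive constant); weak form: ∫_0^6 u'v' dx = ∫_0^6 (5*cos(2*π*x/3) - 1/6) v dx + 2·v(6) − v(0) for all v ∈ V.

Multiply both sides by a test function v and integrate from 0 to 6:
  ∫_0^6 −u''(x) v(x) dx = ∫_0^6 f(x) v(x) dx.
Integrate the LHS by parts once:
  ∫_0^6 −u'' v dx = −[u'(x) v(x)]_0^6 + ∫_0^6 u'(x) v'(x) dx.
Thus ∫_0^6 u'(x) v'(x) dx = ∫_0^6 f(x) v(x) dx + [u'(x) v(x)]_0^6.
Choose V so that boundary terms are either known or forced to vanish.
u has inhomogeneous Neumann u'(0) = 1, u'(6) = 2. [u' v]_0^6 = (2)·v(6) − (1)·v(0) = 2·v(6) − v(0). Take V = H^1(0, 6); boundary term becomes part of RHS.
Weak formulation: find u (satisfying any essential BC) such that ∫_0^6 u'(x) v'(x) dx = ∫_0^6 f v dx + 2·v(6) − v(0) for all v ∈ V (Neumann data are natural BCs: they enter the RHS as boundary terms).
Substituting f(x) = 5*cos(2*π*x/3) - 1/6, the right-hand side is ∫_0^6 (5*cos(2*π*x/3) - 1/6) v dx + 2·v(6) − v(0).
Compatibility check (pure Neumann): taking v ≡ 1 ∈ V gives 0 = ∫_0^6 f dx + (2) − (1), i.e. ∫_0^6 f dx must equal u'(0) − u'(6) = -1. Indeed ∫_0^6 (5*cos(2*π*x/3) - 1/6) dx = -1, so the data are compatible. The solution is then unique only up to an additive constant (fix it e.g. by requiring ∫_0^6 u dx = 0).


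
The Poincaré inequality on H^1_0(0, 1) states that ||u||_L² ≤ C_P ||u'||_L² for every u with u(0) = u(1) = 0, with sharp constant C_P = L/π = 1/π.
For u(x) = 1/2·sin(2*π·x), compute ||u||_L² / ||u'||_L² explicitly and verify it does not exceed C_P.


||u||_L² / ||u'||_L² = 1/(2*π) < C_P = 1/π.

u(x) = 1/2·sin(2*π·x), so u'(x) = π*cos(2*π*x).
Writing u(x) = A·sin(kπx/L) with A = 1/2 and k = 2, use ∫_0^L sin²(kπx/L) dx = L/2 and ∫_0^L cos²(kπx/L) dx = L/2.
u² = 1/4·sin²(2*π·x) and (u')² = π^2·cos²(2*π·x), and each of sin², cos² integrates to L/2 = 1/2 over (0, 1).
∫_0^1 u² dx = 1/8, so ||u||_L² = sqrt(2)/4.
∫_0^1 (u')² dx = π^2/2, so ||u'||_L² = sqrt(2)*π/2.
Ratio ||u||_L² / ||u'||_L² = 1/(2*π).
Sharp Poincaré constant on H^1_0(0, 1) is C_P = L/π = 1/π, achieved by sin(π·x).
This is the k = 2 harmonic; the ratio L/(kπ) is strictly less than C_P = L/π, consistent with the sharp inequality ||u||_L² ≤ C_P ||u'||_L².


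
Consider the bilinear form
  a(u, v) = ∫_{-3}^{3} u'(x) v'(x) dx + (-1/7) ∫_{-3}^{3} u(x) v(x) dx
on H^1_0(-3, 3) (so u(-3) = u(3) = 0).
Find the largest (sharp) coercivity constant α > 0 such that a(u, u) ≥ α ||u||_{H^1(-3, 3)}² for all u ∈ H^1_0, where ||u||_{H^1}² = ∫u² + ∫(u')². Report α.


α = (-36/7 + π^2)/(π^2 + 36)

Coercivity of a(·,·) on H^1_0(-3, 3) means a(u, u) ≥ α ||u||_{H^1}² for every u ∈ H^1_0.
The interval has length L = 6, and Poincaré/coercivity depend only on L. Here a(u, u) = ∫(u')² + (-1/7)·∫u².
Here c = -1/7 < 0 with |c| < (π/L)² = π^2/36, so coercivity still holds. The condition a(u,u) ≥ α||u||_{H^1}² reads (1−α)∫(u')² ≥ (α−c)∫u². Any admissible α is ≤ 1 (rapidly oscillating u have ∫u²/∫(u')² → 0), and α = 1 would force 0 ≥ (1−c)∫u², impossible since c < 1; so 1−α > 0. By the sharp Poincaré inequality on H^1_0 of an interval of length L, ∫(u')² ≥ (π/L)²∫u² with equality for the first sine mode sin(π(x−x₀)/L) (x₀ the left endpoint), so the inequality holds for all u iff (1−α)(π/L)² ≥ α − c, i.e. α ≤ ((π/L)² + c)/((π/L)² + 1) = (1 + c(L/π)²)/(1 + (L/π)²). (Direct route, valid since c ≤ 0: Poincaré gives c∫u² ≥ c(L/π)²∫(u')², so a(u,u) ≥ (1 + c(L/π)²)∫(u')², while ||u||_{H^1}² ≤ (1 + (L/π)²)∫(u')²; dividing yields the same α.) With (π/L)² = π^2/36 and c = -1/7, the largest admissible constant is α = ((π/L)² + c)/((π/L)² + 1).
Simplifying, α = (-36/7 + π^2)/(π^2 + 36).


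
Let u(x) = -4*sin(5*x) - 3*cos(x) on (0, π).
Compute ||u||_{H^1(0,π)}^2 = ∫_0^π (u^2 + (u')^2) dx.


||u||_{H^1(0,π)}^2 = 217*π

u'(x) = 3*sin(x) - 20*cos(5*x).
Expand u² and (u')² and integrate term by term on (0, π), using: for integers n ≥ 1, ∫_0^π sin²(nx) dx = ∫_0^π cos²(nx) dx = π/2; for n ≠ n', ∫_0^π sin(nx)sin(n'x) dx = ∫_0^π cos(nx)cos(n'x) dx = 0; and by product-to-sum, ∫_0^π sin(nx)cos(n'x) dx = ½∫_0^π [sin((n+n')x) + sin((n−n')x)] dx, which is 0 when n+n' is even and 2n/(n²−n'²) when n+n' is odd (it need not vanish on (0, π)).
  u² squared terms: (-4)²·∫sin(5x)² dx = 16·π/2 = 8*π;  (-3)²·∫cos(x)² dx = 9·π/2 = 9*π/2.
  u² cross terms: 2·(-4)·(-3)·∫sin(5x)·cos(x) dx = 24·(0) = 0.
  So ∫_0^π u² dx = 8*π + 9*π/2 + 0 = 25*π/2.
  (u')² squared terms: (-20)²·∫cos(5x)² dx = 400·π/2 = 200*π;  (3)²·∫sin(x)² dx = 9·π/2 = 9*π/2.
  (u')² cross terms: 2·(-20)·(3)·∫cos(5x)·sin(x) dx = -120·(0) = 0.
  So ∫_0^π (u')² dx = 200*π + 9*π/2 + 0 = 409*π/2.
||u||_{H^1}^2 = (25*π/2) + (409*π/2) = 217*π.


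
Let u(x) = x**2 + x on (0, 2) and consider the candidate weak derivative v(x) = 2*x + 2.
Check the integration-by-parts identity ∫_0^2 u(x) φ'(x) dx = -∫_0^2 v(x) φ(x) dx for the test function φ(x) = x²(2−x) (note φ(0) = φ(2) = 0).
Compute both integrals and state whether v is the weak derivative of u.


LHS = -68/15, RHS = -88/15. No, v is not the weak derivative of u.

u(x) = x**2 + x, classical derivative u'(x) = 2*x + 1.
φ(x) = x²(2−x), so φ'(x) = x*(4 - 3*x).
Note φ(0) = φ(2) = 0, so the boundary term u·φ vanishes.
LHS = ∫_0^2 u(x) φ'(x) dx = ∫_0^2 (-3*x^4 + x^3 + 4*x^2) dx. Term by term:
  ∫_0^2 -3*x^4 dx = -96/5;  ∫_0^2 x^3 dx = 4;  ∫_0^2 4*x^2 dx = 32/3.
Sum: -96/5 + 4 + 32/3 = -68/15.
So LHS = -68/15.
∫_0^2 v(x) φ(x) dx = ∫_0^2 (-2*x^4 + 2*x^3 + 4*x^2) dx. Term by term:
  ∫_0^2 -2*x^4 dx = -64/5;  ∫_0^2 2*x^3 dx = 8;  ∫_0^2 4*x^2 dx = 32/3.
Sum: -64/5 + 8 + 32/3 = 88/15.
So RHS = -∫_0^2 v(x) φ(x) dx = -88/15.
LHS − RHS = 4/3 ≠ 0, so the identity fails.
(For a valid weak derivative the identity must hold for EVERY test function, in particular this one. The failure shows v is NOT the weak derivative of u.)
Correct weak derivative would be u'(x) = 2*x + 1.


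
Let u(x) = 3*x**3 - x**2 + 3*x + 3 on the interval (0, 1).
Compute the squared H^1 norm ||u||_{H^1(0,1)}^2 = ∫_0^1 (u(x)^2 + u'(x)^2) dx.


||u||_{H^1}^2 = 1168/21

The H^1 norm (squared) on an interval (0, L) is
  ||u||_{H^1}^2 = ∫_0^L u(x)^2 dx + ∫_0^L u'(x)^2 dx.
Compute u'(x) = 9*x**2 - 2*x + 3.
Then u(x)^2 = 9*x**6 - 6*x**5 + 19*x**4 + 12*x**3 + 3*x**2 + 18*x + 9 and u'(x)^2 = 81*x**4 - 36*x**3 + 58*x**2 - 12*x + 9.
Integrate each monomial from 0 to 1 using ∫_0^1 c·x^n dx = c·1^(n+1)/(n+1):
  ∫_0^1 u(x)^2 dx = ∫_0^1 (9*x^6 - 6*x^5 + 19*x^4 + 12*x^3 + 3*x^2 + 18*x + 9) dx. Term by term:
    ∫_0^1 9*x^6 dx = 9/7;  ∫_0^1 -6*x^5 dx = -1;  ∫_0^1 19*x^4 dx = 19/5;
    ∫_0^1 12*x^3 dx = 3;  ∫_0^1 3*x^2 dx = 1;  ∫_0^1 18*x dx = 9;
    ∫_0^1 9 dx = 9.
  Sum: 9/7 − 1 + 19/5 + 3 + 1 + 9 + 9 = 913/35.
  ∫_0^1 u'(x)^2 dx = ∫_0^1 (81*x^4 - 36*x^3 + 58*x^2 - 12*x + 9) dx. Term by term:
    ∫_0^1 81*x^4 dx = 81/5;  ∫_0^1 -36*x^3 dx = -9;  ∫_0^1 58*x^2 dx = 58/3;
    ∫_0^1 -12*x dx = -6;  ∫_0^1 9 dx = 9.
  Sum: 81/5 − 9 + 58/3 − 6 + 9 = 443/15.
Adding: ||u||_{H^1}^2 = 913/35 + 443/15 = 1168/21.


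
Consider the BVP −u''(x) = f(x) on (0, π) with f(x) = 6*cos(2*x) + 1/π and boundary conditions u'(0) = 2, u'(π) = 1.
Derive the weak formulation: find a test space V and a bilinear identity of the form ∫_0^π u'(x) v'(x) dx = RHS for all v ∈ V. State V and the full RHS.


V = H^1(0, π) (v unrestricted at boundary; u is determined up to an additive constant); weak form: ∫_0^π u'v' dx = ∫_0^π (6*cos(2*x) + 1/π) v dx + v(π) − 2·v(0) for all v ∈ V.

Multiply both sides by a test function v and integrate from 0 to π:
  ∫_0^π −u''(x) v(x) dx = ∫_0^π f(x) v(x) dx.
Integrate the LHS by parts once:
  ∫_0^π −u'' v dx = −[u'(x) v(x)]_0^π + ∫_0^π u'(x) v'(x) dx.
Thus ∫_0^π u'(x) v'(x) dx = ∫_0^π f(x) v(x) dx + [u'(x) v(x)]_0^π.
Choose V so that boundary terms are either known or forced to vanish.
u has inhomogeneous Neumann u'(0) = 2, u'(π) = 1. [u' v]_0^π = (1)·v(π) − (2)·v(0) = v(π) − 2·v(0). Take V = H^1(0, π); boundary term becomes part of RHS.
Weak formulation: find u (satisfying any essential BC) such that ∫_0^π u'(x) v'(x) dx = ∫_0^π f v dx + v(π) − 2·v(0) for all v ∈ V (Neumann data are natural BCs: they enter the RHS as boundary terms).
Substituting f(x) = 6*cos(2*x) + 1/π, the right-hand side is ∫_0^π (6*cos(2*x) + 1/π) v dx + v(π) − 2·v(0).
Compatibility check (pure Neumann): taking v ≡ 1 ∈ V gives 0 = ∫_0^π f dx + (1) − (2), i.e. ∫_0^π f dx must equal u'(0) − u'(π) = 1. Indeed ∫_0^π (6*cos(2*x) + 1/π) dx = 1, so the data are compatible. The solution is then unique only up to an additive constant (fix it e.g. by requiring ∫_0^π u dx = 0).


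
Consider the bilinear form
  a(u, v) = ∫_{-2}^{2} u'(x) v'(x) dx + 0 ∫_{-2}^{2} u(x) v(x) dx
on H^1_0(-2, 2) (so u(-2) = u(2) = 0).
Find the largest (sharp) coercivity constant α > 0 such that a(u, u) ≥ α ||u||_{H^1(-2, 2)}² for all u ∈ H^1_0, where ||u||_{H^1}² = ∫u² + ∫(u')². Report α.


α = π^2/(π^2 + 16)

Coercivity of a(·,·) on H^1_0(-2, 2) means a(u, u) ≥ α ||u||_{H^1}² for every u ∈ H^1_0.
The interval has length L = 4, and Poincaré/coercivity depend only on L. Here a(u, u) = ∫(u')² + (0)·∫u².
Here c = 0, so a(u,u) = ∫(u')² alone. The condition a(u,u) ≥ α||u||_{H^1}² reads (1−α)∫(u')² ≥ (α−c)∫u². Any admissible α is ≤ 1 (rapidly oscillating u have ∫u²/∫(u')² → 0), and α = 1 would force 0 ≥ (1−c)∫u², impossible since c < 1; so 1−α > 0. By the sharp Poincaré inequality on H^1_0 of an interval of length L, ∫(u')² ≥ (π/L)²∫u² with equality for the first sine mode sin(π(x−x₀)/L) (x₀ the left endpoint), so the inequality holds for all u iff (1−α)(π/L)² ≥ α − c, i.e. α ≤ ((π/L)² + c)/((π/L)² + 1) = (1 + c(L/π)²)/(1 + (L/π)²). (Direct route, valid since c ≤ 0: Poincaré gives c∫u² ≥ c(L/π)²∫(u')², so a(u,u) ≥ (1 + c(L/π)²)∫(u')², while ||u||_{H^1}² ≤ (1 + (L/π)²)∫(u')²; dividing yields the same α.) With (π/L)² = π^2/16 and c = 0, the largest admissible constant is α = ((π/L)² + c)/((π/L)² + 1).
Simplifying, α = π^2/(π^2 + 16).


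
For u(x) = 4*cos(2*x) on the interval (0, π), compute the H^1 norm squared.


||u||_{H^1(0,π)}^2 = 40*π

u'(x) = -8*sin(2*x).
Expand u² and (u')² and integrate term by term on (0, π), using: for integers n ≥ 1, ∫_0^π sin²(nx) dx = ∫_0^π cos²(nx) dx = π/2; for n ≠ n', ∫_0^π sin(nx)sin(n'x) dx = ∫_0^π cos(nx)cos(n'x) dx = 0; and by product-to-sum, ∫_0^π sin(nx)cos(n'x) dx = ½∫_0^π [sin((n+n')x) + sin((n−n')x)] dx, which is 0 when n+n' is even and 2n/(n²−n'²) when n+n' is odd (it need not vanish on (0, π)).
  u² squared terms: (4)²·∫cos(2x)² dx = 16·π/2 = 8*π.
  So ∫_0^π u² dx = 8*π.
  (u')² squared terms: (-8)²·∫sin(2x)² dx = 64·π/2 = 32*π.
  So ∫_0^π (u')² dx = 32*π.
||u||_{H^1}^2 = (8*π) + (32*π) = 40*π.


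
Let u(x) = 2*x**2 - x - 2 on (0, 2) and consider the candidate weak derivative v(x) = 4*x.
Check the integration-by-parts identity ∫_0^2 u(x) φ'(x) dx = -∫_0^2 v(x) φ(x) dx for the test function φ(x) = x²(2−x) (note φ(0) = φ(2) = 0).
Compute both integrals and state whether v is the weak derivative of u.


LHS = -76/15, RHS = -32/5. No, v is not the weak derivative of u.

u(x) = 2*x**2 - x - 2, classical derivative u'(x) = 4*x - 1.
φ(x) = x²(2−x), so φ'(x) = x*(4 - 3*x).
Note φ(0) = φ(2) = 0, so the boundary term u·φ vanishes.
LHS = ∫_0^2 u(x) φ'(x) dx = ∫_0^2 (-6*x^4 + 11*x^3 + 2*x^2 - 8*x) dx. Term by term:
  ∫_0^2 -6*x^4 dx = -192/5;  ∫_0^2 11*x^3 dx = 44;  ∫_0^2 2*x^2 dx = 16/3;
  ∫_0^2 -8*x dx = -16.
Sum: -192/5 + 44 + 16/3 − 16 = -76/15.
So LHS = -76/15.
∫_0^2 v(x) φ(x) dx = ∫_0^2 (-4*x^4 + 8*x^3) dx. Term by term:
  ∫_0^2 -4*x^4 dx = -128/5;  ∫_0^2 8*x^3 dx = 32.
Sum: -128/5 + 32 = 32/5.
So RHS = -∫_0^2 v(x) φ(x) dx = -32/5.
LHS − RHS = 4/3 ≠ 0, so the identity fails.
(For a valid weak derivative the identity must hold for EVERY test function, in particular this one. The failure shows v is NOT the weak derivative of u.)
Correct weak derivative would be u'(x) = 4*x - 1.


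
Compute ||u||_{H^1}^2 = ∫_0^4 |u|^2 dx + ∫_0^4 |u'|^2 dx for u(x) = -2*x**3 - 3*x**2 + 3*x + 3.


||u||_{H^1}^2 = 935784/35

The H^1 norm (squared) on an interval (0, L) is
  ||u||_{H^1}^2 = ∫_0^L u(x)^2 dx + ∫_0^L u'(x)^2 dx.
Compute u'(x) = -6*x**2 - 6*x + 3.
Then u(x)^2 = 4*x**6 + 12*x**5 - 3*x**4 - 30*x**3 - 9*x**2 + 18*x + 9 and u'(x)^2 = 36*x**4 + 72*x**3 - 36*x + 9.
Integrate each monomial from 0 to 4 using ∫_0^4 c·x^n dx = c·4^(n+1)/(n+1):
  ∫_0^4 u(x)^2 dx = ∫_0^4 (4*x^6 + 12*x^5 - 3*x^4 - 30*x^3 - 9*x^2 + 18*x + 9) dx. Term by term:
    ∫_0^4 4*x^6 dx = 65536/7;  ∫_0^4 12*x^5 dx = 8192;  ∫_0^4 -3*x^4 dx = -3072/5;
    ∫_0^4 -30*x^3 dx = -1920;  ∫_0^4 -9*x^2 dx = -192;  ∫_0^4 18*x dx = 144;
    ∫_0^4 9 dx = 36.
  Sum: 65536/7 + 8192 − 3072/5 − 1920 − 192 + 144 + 36 = 525276/35.
  ∫_0^4 u'(x)^2 dx = ∫_0^4 (36*x^4 + 72*x^3 - 36*x + 9) dx. Term by term:
    ∫_0^4 36*x^4 dx = 36864/5;  ∫_0^4 72*x^3 dx = 4608;  ∫_0^4 -36*x dx = -288;
    ∫_0^4 9 dx = 36.
  Sum: 36864/5 + 4608 − 288 + 36 = 58644/5.
Adding: ||u||_{H^1}^2 = 525276/35 + 58644/5 = 935784/35.


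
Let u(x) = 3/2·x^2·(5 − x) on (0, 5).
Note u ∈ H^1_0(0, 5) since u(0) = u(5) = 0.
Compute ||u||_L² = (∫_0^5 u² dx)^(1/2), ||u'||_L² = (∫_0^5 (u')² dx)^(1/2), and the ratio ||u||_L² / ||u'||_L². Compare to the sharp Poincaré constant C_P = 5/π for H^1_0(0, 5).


||u||_L² / ||u'||_L² = 5*sqrt(14)/14 < C_P = 5/π.

u(x) = 3/2·x^2·(5 − x), so u'(x) = 3*x*(10 - 3*x)/2.
u(x) = 3/2·x^2·(5 − x) vanishes at x = 0 and x = 5, so u ∈ H^1_0(0, 5). Differentiate via the product rule and integrate the resulting polynomials term by term.
  ∫_0^5 u² dx = ∫_0^5 (9*x^6/4 - 45*x^5/2 + 225*x^4/4) dx. Term by term:
    ∫_0^5 9*x^6/4 dx = 703125/28;  ∫_0^5 -45*x^5/2 dx = -234375/4;  ∫_0^5 225*x^4/4 dx = 140625/4.
  Sum: 703125/28 − 234375/4 + 140625/4 = 46875/28.
  ∫_0^5 (u')² dx = ∫_0^5 (81*x^4/4 - 135*x^3 + 225*x^2) dx. Term by term:
    ∫_0^5 81*x^4/4 dx = 50625/4;  ∫_0^5 -135*x^3 dx = -84375/4;  ∫_0^5 225*x^2 dx = 9375.
  Sum: 50625/4 − 84375/4 + 9375 = 1875/2.
∫_0^5 u² dx = 46875/28, so ||u||_L² = 125*sqrt(21)/14.
∫_0^5 (u')² dx = 1875/2, so ||u'||_L² = 25*sqrt(6)/2.
Ratio ||u||_L² / ||u'||_L² = 5*sqrt(14)/14.
Sharp Poincaré constant on H^1_0(0, 5) is C_P = L/π = 5/π, achieved by sin(π/5·x).
A polynomial bump cannot attain the sharp Poincaré constant (only the first sine eigenfunction does), so the ratio is strictly less than C_P, consistent with ||u||_L² ≤ C_P ||u'||_L².


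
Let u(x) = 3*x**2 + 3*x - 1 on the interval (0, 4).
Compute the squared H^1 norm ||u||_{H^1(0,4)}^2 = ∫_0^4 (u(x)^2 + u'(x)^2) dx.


||u||_{H^1}^2 = 20536/5

The H^1 norm (squared) on an interval (0, L) is
  ||u||_{H^1}^2 = ∫_0^L u(x)^2 dx + ∫_0^L u'(x)^2 dx.
Compute u'(x) = 6*x + 3.
Then u(x)^2 = 9*x**4 + 18*x**3 + 3*x**2 - 6*x + 1 and u'(x)^2 = 36*x**2 + 36*x + 9.
Integrate each monomial from 0 to 4 using ∫_0^4 c·x^n dx = c·4^(n+1)/(n+1):
  ∫_0^4 u(x)^2 dx = ∫_0^4 (9*x^4 + 18*x^3 + 3*x^2 - 6*x + 1) dx. Term by term:
    ∫_0^4 9*x^4 dx = 9216/5;  ∫_0^4 18*x^3 dx = 1152;  ∫_0^4 3*x^2 dx = 64;
    ∫_0^4 -6*x dx = -48;  ∫_0^4 1 dx = 4.
  Sum: 9216/5 + 1152 + 64 − 48 + 4 = 15076/5.
  ∫_0^4 u'(x)^2 dx = ∫_0^4 (36*x^2 + 36*x + 9) dx. Term by term:
    ∫_0^4 36*x^2 dx = 768;  ∫_0^4 36*x dx = 288;  ∫_0^4 9 dx = 36.
  Sum: 768 + 288 + 36 = 1092.
Adding: ||u||_{H^1}^2 = 15076/5 + 1092 = 20536/5.
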